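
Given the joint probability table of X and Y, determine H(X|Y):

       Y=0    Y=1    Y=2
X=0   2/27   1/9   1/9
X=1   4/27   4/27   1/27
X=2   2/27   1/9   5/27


H(X|Y) = Σ_y p(y) H(X|Y=y)
  p(Y=0) = 8/27, H(X|Y=0) = 1.5000
  p(Y=1) = 10/27, H(X|Y=1) = 1.5710
  p(Y=2) = 1/3, H(X|Y=2) = 1.3516
H(X|Y) = 0.2963×1.5000 + 0.3704×1.5710 + 0.3333×1.3516 = 1.4768 bits


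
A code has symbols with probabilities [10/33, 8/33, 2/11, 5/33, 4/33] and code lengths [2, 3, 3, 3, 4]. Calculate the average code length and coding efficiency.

Average length L = Σ p_i × l_i = 2.8182 bits
Entropy H = 2.2463 bits
Efficiency η = H/L × 100% = 79.71%


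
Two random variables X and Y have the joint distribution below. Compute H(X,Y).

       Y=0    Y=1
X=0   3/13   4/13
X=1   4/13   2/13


H(X,Y) = -Σ p(x,y) log₂ p(x,y)
  p(0,0)=3/13: -0.2308 × log₂(0.2308) = 0.4882
  p(0,1)=4/13: -0.3077 × log₂(0.3077) = 0.5232
  p(1,0)=4/13: -0.3077 × log₂(0.3077) = 0.5232
  p(1,1)=2/13: -0.1538 × log₂(0.1538) = 0.4155
H(X,Y) = 1.9501 bits


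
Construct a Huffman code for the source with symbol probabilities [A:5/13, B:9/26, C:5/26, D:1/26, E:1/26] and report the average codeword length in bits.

Huffman tree construction:
Combine smallest probabilities repeatedly
Resulting codes:
  A: 0 (length 1)
  B: 11 (length 2)
  C: 101 (length 3)
  D: 1000 (length 4)
  E: 1001 (length 4)
Average length = Σ p(s) × length(s) = 1.9615 bits


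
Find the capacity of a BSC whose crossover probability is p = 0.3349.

For BSC with error probability p:
C = 1 - H(p) where H(p) is binary entropy
H(0.3349) = -0.3349 × log₂(0.3349) - 0.6651 × log₂(0.6651)
H(p) = 0.9199
C = 1 - 0.9199 = 0.0801 bits/use


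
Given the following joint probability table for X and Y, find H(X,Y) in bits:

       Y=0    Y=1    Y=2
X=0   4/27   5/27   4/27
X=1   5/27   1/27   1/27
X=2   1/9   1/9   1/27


H(X,Y) = -Σ p(x,y) log₂ p(x,y)
  p(0,0)=4/27: -0.1481 × log₂(0.1481) = 0.4081
  p(0,1)=5/27: -0.1852 × log₂(0.1852) = 0.4505
  p(0,2)=4/27: -0.1481 × log₂(0.1481) = 0.4081
  p(1,0)=5/27: -0.1852 × log₂(0.1852) = 0.4505
  p(1,1)=1/27: -0.0370 × log₂(0.0370) = 0.1761
  p(1,2)=1/27: -0.0370 × log₂(0.0370) = 0.1761
  p(2,0)=1/9: -0.1111 × log₂(0.1111) = 0.3522
  p(2,1)=1/9: -0.1111 × log₂(0.1111) = 0.3522
  p(2,2)=1/27: -0.0370 × log₂(0.0370) = 0.1761
H(X,Y) = 2.9501 bits


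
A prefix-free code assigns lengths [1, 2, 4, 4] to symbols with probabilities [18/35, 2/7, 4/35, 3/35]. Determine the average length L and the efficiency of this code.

Average length L = Σ p_i × l_i = 1.8857 bits
Entropy H = 1.6712 bits
Efficiency η = H/L × 100% = 88.62%


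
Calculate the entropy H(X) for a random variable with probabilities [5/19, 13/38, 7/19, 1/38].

H(X) = -Σ p(x) log₂ p(x)
  -5/19 × log₂(5/19) = 0.5068
  -13/38 × log₂(13/38) = 0.5294
  -7/19 × log₂(7/19) = 0.5307
  -1/38 × log₂(1/38) = 0.1381
H(X) = 1.7051 bits


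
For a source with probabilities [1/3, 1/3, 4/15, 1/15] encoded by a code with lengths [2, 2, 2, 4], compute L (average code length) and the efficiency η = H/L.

Average length L = Σ p_i × l_i = 2.1333 bits
Entropy H = 1.8256 bits
Efficiency η = H/L × 100% = 85.58%


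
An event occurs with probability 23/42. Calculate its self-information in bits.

Information content I(x) = -log₂(p(x))
I = -log₂(23/42) = -log₂(0.5476)
I = 0.8688 bits


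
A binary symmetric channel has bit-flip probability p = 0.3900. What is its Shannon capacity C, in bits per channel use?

For BSC with error probability p:
C = 1 - H(p) where H(p) is binary entropy
H(0.3900) = -0.3900 × log₂(0.3900) - 0.6100 × log₂(0.6100)
H(p) = 0.9648
C = 1 - 0.9648 = 0.0352 bits/use


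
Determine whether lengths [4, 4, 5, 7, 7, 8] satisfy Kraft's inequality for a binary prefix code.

Kraft inequality: Σ 2^(-l_i) ≤ 1 for prefix-free code
Calculating: 2^(-4) + 2^(-4) + 2^(-5) + 2^(-7) + 2^(-7) + 2^(-8)
= 0.0625 + 0.0625 + 0.03125 + 0.0078125 + 0.0078125 + 0.00390625
= 0.1758
Since 0.1758 ≤ 1, prefix-free code exists


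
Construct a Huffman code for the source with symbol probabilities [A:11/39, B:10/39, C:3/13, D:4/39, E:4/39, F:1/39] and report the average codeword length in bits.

Huffman tree construction:
Combine smallest probabilities repeatedly
Resulting codes:
  A: 11 (length 2)
  B: 10 (length 2)
  C: 00 (length 2)
  D: 0111 (length 4)
  E: 010 (length 3)
  F: 0110 (length 4)
Average length = Σ p(s) × length(s) = 2.3590 bits


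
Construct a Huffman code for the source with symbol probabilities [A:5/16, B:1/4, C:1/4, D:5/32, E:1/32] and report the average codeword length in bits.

Huffman tree construction:
Combine smallest probabilities repeatedly
Resulting codes:
  A: 11 (length 2)
  B: 01 (length 2)
  C: 10 (length 2)
  D: 001 (length 3)
  E: 000 (length 3)
Average length = Σ p(s) × length(s) = 2.1875 bits


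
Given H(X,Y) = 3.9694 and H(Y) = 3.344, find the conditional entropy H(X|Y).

Chain rule: H(X,Y) = H(X|Y) + H(Y)
H(X|Y) = H(X,Y) - H(Y) = 3.9694 - 3.344 = 0.6254 bits


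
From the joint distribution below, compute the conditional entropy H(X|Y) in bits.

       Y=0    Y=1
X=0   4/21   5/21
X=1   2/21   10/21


H(X|Y) = Σ_y p(y) H(X|Y=y)
  p(Y=0) = 2/7, H(X|Y=0) = 0.9183
  p(Y=1) = 5/7, H(X|Y=1) = 0.9183
H(X|Y) = 0.2857×0.9183 + 0.7143×0.9183 = 0.9183 bits


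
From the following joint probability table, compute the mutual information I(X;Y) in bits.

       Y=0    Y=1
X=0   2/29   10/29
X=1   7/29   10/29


H(X) = 0.9784, H(Y) = 0.8936, H(X,Y) = 1.8204
I(X;Y) = H(X) + H(Y) - H(X,Y) = 0.0516 bits


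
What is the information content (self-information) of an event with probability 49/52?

Information content I(x) = -log₂(p(x))
I = -log₂(49/52) = -log₂(0.9423)
I = 0.0857 bits


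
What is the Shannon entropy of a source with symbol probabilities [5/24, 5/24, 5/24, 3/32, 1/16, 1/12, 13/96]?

H(X) = -Σ p(x) log₂ p(x)
  -5/24 × log₂(5/24) = 0.4715
  -5/24 × log₂(5/24) = 0.4715
  -5/24 × log₂(5/24) = 0.4715
  -3/32 × log₂(3/32) = 0.3202
  -1/16 × log₂(1/16) = 0.2500
  -1/12 × log₂(1/12) = 0.2987
  -13/96 × log₂(13/96) = 0.3906
H(X) = 2.6739 bits


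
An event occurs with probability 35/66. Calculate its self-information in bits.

Information content I(x) = -log₂(p(x))
I = -log₂(35/66) = -log₂(0.5303)
I = 0.9151 bits


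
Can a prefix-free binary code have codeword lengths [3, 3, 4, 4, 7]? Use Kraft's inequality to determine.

Kraft inequality: Σ 2^(-l_i) ≤ 1 for prefix-free code
Calculating: 2^(-3) + 2^(-3) + 2^(-4) + 2^(-4) + 2^(-7)
= 0.125 + 0.125 + 0.0625 + 0.0625 + 0.0078125
= 0.3828
Since 0.3828 ≤ 1, prefix-free code exists


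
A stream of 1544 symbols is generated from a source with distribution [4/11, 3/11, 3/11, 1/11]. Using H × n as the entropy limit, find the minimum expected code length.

Entropy H = 1.8676 bits/symbol
Minimum bits = H × n = 1.8676 × 1544
= 2883.63 bits


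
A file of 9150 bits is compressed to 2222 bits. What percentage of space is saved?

Space savings = (1 - Compressed/Original) × 100%
= (1 - 2222/9150) × 100%
= 75.72%


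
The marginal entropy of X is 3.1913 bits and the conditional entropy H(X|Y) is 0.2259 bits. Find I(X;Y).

I(X;Y) = H(X) - H(X|Y)
I(X;Y) = 3.1913 - 0.2259 = 2.9654 bits


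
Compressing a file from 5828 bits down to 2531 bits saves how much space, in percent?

Space savings = (1 - Compressed/Original) × 100%
= (1 - 2531/5828) × 100%
= 56.57%


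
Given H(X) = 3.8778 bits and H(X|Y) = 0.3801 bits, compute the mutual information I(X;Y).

I(X;Y) = H(X) - H(X|Y)
I(X;Y) = 3.8778 - 0.3801 = 3.4977 bits


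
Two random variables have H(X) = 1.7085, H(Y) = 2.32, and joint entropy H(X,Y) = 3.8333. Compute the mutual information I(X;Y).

I(X;Y) = H(X) + H(Y) - H(X,Y)
I(X;Y) = 1.7085 + 2.32 - 3.8333 = 0.1952 bits


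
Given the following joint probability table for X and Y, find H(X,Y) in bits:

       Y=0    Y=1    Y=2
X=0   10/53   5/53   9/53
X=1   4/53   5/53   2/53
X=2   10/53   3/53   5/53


H(X,Y) = -Σ p(x,y) log₂ p(x,y)
  p(0,0)=10/53: -0.1887 × log₂(0.1887) = 0.4540
  p(0,1)=5/53: -0.0943 × log₂(0.0943) = 0.3213
  p(0,2)=9/53: -0.1698 × log₂(0.1698) = 0.4344
  p(1,0)=4/53: -0.0755 × log₂(0.0755) = 0.2814
  p(1,1)=5/53: -0.0943 × log₂(0.0943) = 0.3213
  p(1,2)=2/53: -0.0377 × log₂(0.0377) = 0.1784
  p(2,0)=10/53: -0.1887 × log₂(0.1887) = 0.4540
  p(2,1)=3/53: -0.0566 × log₂(0.0566) = 0.2345
  p(2,2)=5/53: -0.0943 × log₂(0.0943) = 0.3213
H(X,Y) = 3.0005 bits


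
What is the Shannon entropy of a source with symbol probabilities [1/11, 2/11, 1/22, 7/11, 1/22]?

H(X) = -Σ p(x) log₂ p(x)
  -1/11 × log₂(1/11) = 0.3145
  -2/11 × log₂(2/11) = 0.4472
  -1/22 × log₂(1/22) = 0.2027
  -7/11 × log₂(7/11) = 0.4150
  -1/22 × log₂(1/22) = 0.2027
H(X) = 1.5820 bits


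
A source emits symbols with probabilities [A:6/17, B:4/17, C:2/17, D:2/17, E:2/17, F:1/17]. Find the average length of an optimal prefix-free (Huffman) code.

Huffman tree construction:
Combine smallest probabilities repeatedly
Resulting codes:
  A: 11 (length 2)
  B: 01 (length 2)
  C: 001 (length 3)
  D: 100 (length 3)
  E: 101 (length 3)
  F: 000 (length 3)
Average length = Σ p(s) × length(s) = 2.4118 bits


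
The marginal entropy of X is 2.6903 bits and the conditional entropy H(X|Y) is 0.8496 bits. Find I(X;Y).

I(X;Y) = H(X) - H(X|Y)
I(X;Y) = 2.6903 - 0.8496 = 1.8407 bits


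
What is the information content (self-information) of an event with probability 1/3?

Information content I(x) = -log₂(p(x))
I = -log₂(1/3) = -log₂(0.3333)
I = 1.5850 bits


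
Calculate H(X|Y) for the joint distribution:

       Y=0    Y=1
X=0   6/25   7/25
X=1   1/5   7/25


H(X|Y) = Σ_y p(y) H(X|Y=y)
  p(Y=0) = 11/25, H(X|Y=0) = 0.9940
  p(Y=1) = 14/25, H(X|Y=1) = 1.0000
H(X|Y) = 0.4400×0.9940 + 0.5600×1.0000 = 0.9974 bits


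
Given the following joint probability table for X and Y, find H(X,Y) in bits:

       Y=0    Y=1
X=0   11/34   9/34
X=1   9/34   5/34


H(X,Y) = -Σ p(x,y) log₂ p(x,y)
  p(0,0)=11/34: -0.3235 × log₂(0.3235) = 0.5267
  p(0,1)=9/34: -0.2647 × log₂(0.2647) = 0.5076
  p(1,0)=9/34: -0.2647 × log₂(0.2647) = 0.5076
  p(1,1)=5/34: -0.1471 × log₂(0.1471) = 0.4067
H(X,Y) = 1.9486 bits


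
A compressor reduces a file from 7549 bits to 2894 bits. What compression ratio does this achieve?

Compression ratio = Original / Compressed
= 7549 / 2894 = 2.61:1


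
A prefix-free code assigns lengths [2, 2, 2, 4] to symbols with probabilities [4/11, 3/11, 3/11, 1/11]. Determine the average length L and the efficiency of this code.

Average length L = Σ p_i × l_i = 2.1818 bits
Entropy H = 1.8676 bits
Efficiency η = H/L × 100% = 85.60%


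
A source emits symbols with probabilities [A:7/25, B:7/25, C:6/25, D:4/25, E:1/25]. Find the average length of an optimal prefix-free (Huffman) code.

Huffman tree construction:
Combine smallest probabilities repeatedly
Resulting codes:
  A: 10 (length 2)
  B: 11 (length 2)
  C: 01 (length 2)
  D: 001 (length 3)
  E: 000 (length 3)
Average length = Σ p(s) × length(s) = 2.2000 bits


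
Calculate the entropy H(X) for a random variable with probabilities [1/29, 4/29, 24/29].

H(X) = -Σ p(x) log₂ p(x)
  -1/29 × log₂(1/29) = 0.1675
  -4/29 × log₂(4/29) = 0.3942
  -24/29 × log₂(24/29) = 0.2259
H(X) = 0.7877 bits


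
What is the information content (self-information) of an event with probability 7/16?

Information content I(x) = -log₂(p(x))
I = -log₂(7/16) = -log₂(0.4375)
I = 1.1926 bits


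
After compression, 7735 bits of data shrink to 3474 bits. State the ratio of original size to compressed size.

Compression ratio = Original / Compressed
= 7735 / 3474 = 2.23:1


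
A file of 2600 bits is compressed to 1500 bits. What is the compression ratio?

Compression ratio = Original / Compressed
= 2600 / 1500 = 1.73:1


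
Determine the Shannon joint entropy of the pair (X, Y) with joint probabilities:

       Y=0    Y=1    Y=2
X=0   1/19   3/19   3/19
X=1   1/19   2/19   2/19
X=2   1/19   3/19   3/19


H(X,Y) = -Σ p(x,y) log₂ p(x,y)
  p(0,0)=1/19: -0.0526 × log₂(0.0526) = 0.2236
  p(0,1)=3/19: -0.1579 × log₂(0.1579) = 0.4205
  p(0,2)=3/19: -0.1579 × log₂(0.1579) = 0.4205
  p(1,0)=1/19: -0.0526 × log₂(0.0526) = 0.2236
  p(1,1)=2/19: -0.1053 × log₂(0.1053) = 0.3419
  p(1,2)=2/19: -0.1053 × log₂(0.1053) = 0.3419
  p(2,0)=1/19: -0.0526 × log₂(0.0526) = 0.2236
  p(2,1)=3/19: -0.1579 × log₂(0.1579) = 0.4205
  p(2,2)=3/19: -0.1579 × log₂(0.1579) = 0.4205
H(X,Y) = 3.0364 bits


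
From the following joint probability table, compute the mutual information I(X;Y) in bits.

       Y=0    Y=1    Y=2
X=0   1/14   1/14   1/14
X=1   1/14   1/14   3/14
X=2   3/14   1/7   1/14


H(X) = 1.5306, H(Y) = 1.5774, H(X,Y) = 2.9852
I(X;Y) = H(X) + H(Y) - H(X,Y) = 0.1228 bits


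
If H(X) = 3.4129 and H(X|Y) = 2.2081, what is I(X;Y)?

I(X;Y) = H(X) - H(X|Y)
I(X;Y) = 3.4129 - 2.2081 = 1.2048 bits


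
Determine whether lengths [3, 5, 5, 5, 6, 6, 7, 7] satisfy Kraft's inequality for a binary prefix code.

Kraft inequality: Σ 2^(-l_i) ≤ 1 for prefix-free code
Calculating: 2^(-3) + 2^(-5) + 2^(-5) + 2^(-5) + 2^(-6) + 2^(-6) + 2^(-7) + 2^(-7)
= 0.125 + 0.03125 + 0.03125 + 0.03125 + 0.015625 + 0.015625 + 0.0078125 + 0.0078125
= 0.2656
Since 0.2656 ≤ 1, prefix-free code exists


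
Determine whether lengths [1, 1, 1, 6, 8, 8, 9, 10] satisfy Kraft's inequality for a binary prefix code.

Kraft inequality: Σ 2^(-l_i) ≤ 1 for prefix-free code
Calculating: 2^(-1) + 2^(-1) + 2^(-1) + 2^(-6) + 2^(-8) + 2^(-8) + 2^(-9) + 2^(-10)
= 0.5 + 0.5 + 0.5 + 0.015625 + 0.00390625 + 0.00390625 + 0.001953125 + 0.0009765625
= 1.5264
Since 1.5264 > 1, prefix-free code does not exist


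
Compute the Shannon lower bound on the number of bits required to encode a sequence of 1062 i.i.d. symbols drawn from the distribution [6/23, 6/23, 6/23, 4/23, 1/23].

Entropy H = 2.1527 bits/symbol
Minimum bits = H × n = 2.1527 × 1062
= 2286.19 bits


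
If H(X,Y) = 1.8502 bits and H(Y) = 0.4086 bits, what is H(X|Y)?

Chain rule: H(X,Y) = H(X|Y) + H(Y)
H(X|Y) = H(X,Y) - H(Y) = 1.8502 - 0.4086 = 1.4416 bits


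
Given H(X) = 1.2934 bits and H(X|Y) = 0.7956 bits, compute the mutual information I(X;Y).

I(X;Y) = H(X) - H(X|Y)
I(X;Y) = 1.2934 - 0.7956 = 0.4978 bits


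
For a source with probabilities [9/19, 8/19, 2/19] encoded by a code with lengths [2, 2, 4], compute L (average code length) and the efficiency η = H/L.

Average length L = Σ p_i × l_i = 2.2105 bits
Entropy H = 1.3780 bits
Efficiency η = H/L × 100% = 62.34%


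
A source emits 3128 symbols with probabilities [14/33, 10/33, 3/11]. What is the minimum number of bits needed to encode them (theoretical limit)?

Entropy H = 1.5580 bits/symbol
Minimum bits = H × n = 1.5580 × 3128
= 4873.37 bits


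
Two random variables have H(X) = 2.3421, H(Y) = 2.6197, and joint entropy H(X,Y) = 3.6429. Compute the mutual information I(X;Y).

I(X;Y) = H(X) + H(Y) - H(X,Y)
I(X;Y) = 2.3421 + 2.6197 - 3.6429 = 1.3189 bits


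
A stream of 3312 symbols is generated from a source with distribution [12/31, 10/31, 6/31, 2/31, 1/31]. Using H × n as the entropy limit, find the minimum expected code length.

Entropy H = 1.9300 bits/symbol
Minimum bits = H × n = 1.9300 × 3312
= 6392.32 bits


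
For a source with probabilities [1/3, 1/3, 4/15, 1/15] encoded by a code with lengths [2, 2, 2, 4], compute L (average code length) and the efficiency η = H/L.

Average length L = Σ p_i × l_i = 2.1333 bits
Entropy H = 1.8256 bits
Efficiency η = H/L × 100% = 85.58%


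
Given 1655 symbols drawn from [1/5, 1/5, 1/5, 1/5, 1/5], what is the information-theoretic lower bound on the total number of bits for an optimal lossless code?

Entropy H = 2.3219 bits/symbol
Minimum bits = H × n = 2.3219 × 1655
= 3842.79 bits


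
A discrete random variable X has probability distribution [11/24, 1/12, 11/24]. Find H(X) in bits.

H(X) = -Σ p(x) log₂ p(x)
  -11/24 × log₂(11/24) = 0.5159
  -1/12 × log₂(1/12) = 0.2987
  -11/24 × log₂(11/24) = 0.5159
H(X) = 1.3305 bits


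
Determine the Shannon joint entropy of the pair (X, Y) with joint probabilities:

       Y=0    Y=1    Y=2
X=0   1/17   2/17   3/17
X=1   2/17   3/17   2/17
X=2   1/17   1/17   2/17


H(X,Y) = -Σ p(x,y) log₂ p(x,y)
  p(0,0)=1/17: -0.0588 × log₂(0.0588) = 0.2404
  p(0,1)=2/17: -0.1176 × log₂(0.1176) = 0.3632
  p(0,2)=3/17: -0.1765 × log₂(0.1765) = 0.4416
  p(1,0)=2/17: -0.1176 × log₂(0.1176) = 0.3632
  p(1,1)=3/17: -0.1765 × log₂(0.1765) = 0.4416
  p(1,2)=2/17: -0.1176 × log₂(0.1176) = 0.3632
  p(2,0)=1/17: -0.0588 × log₂(0.0588) = 0.2404
  p(2,1)=1/17: -0.0588 × log₂(0.0588) = 0.2404
  p(2,2)=2/17: -0.1176 × log₂(0.1176) = 0.3632
H(X,Y) = 3.0575 bits


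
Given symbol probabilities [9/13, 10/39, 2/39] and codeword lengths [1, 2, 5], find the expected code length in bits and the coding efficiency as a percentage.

Average length L = Σ p_i × l_i = 1.4615 bits
Entropy H = 1.0905 bits
Efficiency η = H/L × 100% = 74.61%


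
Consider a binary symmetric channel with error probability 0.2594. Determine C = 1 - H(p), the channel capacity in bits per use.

For BSC with error probability p:
C = 1 - H(p) where H(p) is binary entropy
H(0.2594) = -0.2594 × log₂(0.2594) - 0.7406 × log₂(0.7406)
H(p) = 0.8258
C = 1 - 0.8258 = 0.1742 bits/use


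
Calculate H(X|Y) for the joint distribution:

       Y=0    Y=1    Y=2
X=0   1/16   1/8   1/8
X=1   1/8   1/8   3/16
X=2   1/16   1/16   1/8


H(X|Y) = Σ_y p(y) H(X|Y=y)
  p(Y=0) = 1/4, H(X|Y=0) = 1.5000
  p(Y=1) = 5/16, H(X|Y=1) = 1.5219
  p(Y=2) = 7/16, H(X|Y=2) = 1.5567
H(X|Y) = 0.2500×1.5000 + 0.3125×1.5219 + 0.4375×1.5567 = 1.5316 bits


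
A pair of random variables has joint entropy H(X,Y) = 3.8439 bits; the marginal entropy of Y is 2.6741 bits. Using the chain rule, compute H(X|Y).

Chain rule: H(X,Y) = H(X|Y) + H(Y)
H(X|Y) = H(X,Y) - H(Y) = 3.8439 - 2.6741 = 1.1698 bits


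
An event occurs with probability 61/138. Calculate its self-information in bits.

Information content I(x) = -log₂(p(x))
I = -log₂(61/138) = -log₂(0.4420)
I = 1.1778 bits


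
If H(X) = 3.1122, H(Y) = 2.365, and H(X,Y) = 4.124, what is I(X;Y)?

I(X;Y) = H(X) + H(Y) - H(X,Y)
I(X;Y) = 3.1122 + 2.365 - 4.124 = 1.3532 bits


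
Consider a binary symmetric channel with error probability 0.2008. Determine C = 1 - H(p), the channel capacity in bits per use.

For BSC with error probability p:
C = 1 - H(p) where H(p) is binary entropy
H(0.2008) = -0.2008 × log₂(0.2008) - 0.7992 × log₂(0.7992)
H(p) = 0.7235
C = 1 - 0.7235 = 0.2765 bits/use


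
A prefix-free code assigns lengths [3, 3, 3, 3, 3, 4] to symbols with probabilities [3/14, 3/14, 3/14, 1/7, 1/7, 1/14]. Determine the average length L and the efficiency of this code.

Average length L = Σ p_i × l_i = 3.0714 bits
Entropy H = 2.5027 bits
Efficiency η = H/L × 100% = 81.48%


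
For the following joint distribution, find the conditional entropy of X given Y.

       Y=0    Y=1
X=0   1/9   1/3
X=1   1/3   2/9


H(X|Y) = Σ_y p(y) H(X|Y=y)
  p(Y=0) = 4/9, H(X|Y=0) = 0.8113
  p(Y=1) = 5/9, H(X|Y=1) = 0.9710
H(X|Y) = 0.4444×0.8113 + 0.5556×0.9710 = 0.9000 bits


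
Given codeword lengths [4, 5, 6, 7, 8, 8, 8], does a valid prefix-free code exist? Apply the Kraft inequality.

Kraft inequality: Σ 2^(-l_i) ≤ 1 for prefix-free code
Calculating: 2^(-4) + 2^(-5) + 2^(-6) + 2^(-7) + 2^(-8) + 2^(-8) + 2^(-8)
= 0.0625 + 0.03125 + 0.015625 + 0.0078125 + 0.00390625 + 0.00390625 + 0.00390625
= 0.1289
Since 0.1289 ≤ 1, prefix-free code exists


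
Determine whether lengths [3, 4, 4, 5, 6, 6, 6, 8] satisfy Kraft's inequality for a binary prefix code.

Kraft inequality: Σ 2^(-l_i) ≤ 1 for prefix-free code
Calculating: 2^(-3) + 2^(-4) + 2^(-4) + 2^(-5) + 2^(-6) + 2^(-6) + 2^(-6) + 2^(-8)
= 0.125 + 0.0625 + 0.0625 + 0.03125 + 0.015625 + 0.015625 + 0.015625 + 0.00390625
= 0.3320
Since 0.3320 ≤ 1, prefix-free code exists


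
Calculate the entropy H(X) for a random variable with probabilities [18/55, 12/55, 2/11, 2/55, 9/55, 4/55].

H(X) = -Σ p(x) log₂ p(x)
  -18/55 × log₂(18/55) = 0.5274
  -12/55 × log₂(12/55) = 0.4792
  -2/11 × log₂(2/11) = 0.4472
  -2/55 × log₂(2/55) = 0.1739
  -9/55 × log₂(9/55) = 0.4273
  -4/55 × log₂(4/55) = 0.2750
H(X) = 2.3300 bits


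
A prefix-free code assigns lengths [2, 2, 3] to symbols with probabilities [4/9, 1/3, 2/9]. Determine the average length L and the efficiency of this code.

Average length L = Σ p_i × l_i = 2.2222 bits
Entropy H = 1.5305 bits
Efficiency η = H/L × 100% = 68.87%


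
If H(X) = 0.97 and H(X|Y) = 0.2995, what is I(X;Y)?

I(X;Y) = H(X) - H(X|Y)
I(X;Y) = 0.97 - 0.2995 = 0.6705 bits


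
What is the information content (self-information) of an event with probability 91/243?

Information content I(x) = -log₂(p(x))
I = -log₂(91/243) = -log₂(0.3745)
I = 1.4170 bits


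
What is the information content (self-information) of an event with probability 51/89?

Information content I(x) = -log₂(p(x))
I = -log₂(51/89) = -log₂(0.5730)
I = 0.8033 bits


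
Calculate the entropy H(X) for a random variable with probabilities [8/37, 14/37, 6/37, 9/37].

H(X) = -Σ p(x) log₂ p(x)
  -8/37 × log₂(8/37) = 0.4777
  -14/37 × log₂(14/37) = 0.5305
  -6/37 × log₂(6/37) = 0.4256
  -9/37 × log₂(9/37) = 0.4961
H(X) = 1.9299 bits


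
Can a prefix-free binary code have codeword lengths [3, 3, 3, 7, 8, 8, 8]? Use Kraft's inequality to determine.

Kraft inequality: Σ 2^(-l_i) ≤ 1 for prefix-free code
Calculating: 2^(-3) + 2^(-3) + 2^(-3) + 2^(-7) + 2^(-8) + 2^(-8) + 2^(-8)
= 0.125 + 0.125 + 0.125 + 0.0078125 + 0.00390625 + 0.00390625 + 0.00390625
= 0.3945
Since 0.3945 ≤ 1, prefix-free code exists


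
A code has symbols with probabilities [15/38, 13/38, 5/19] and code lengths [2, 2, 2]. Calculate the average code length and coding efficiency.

Average length L = Σ p_i × l_i = 2.0000 bits
Entropy H = 1.5656 bits
Efficiency η = H/L × 100% = 78.28%


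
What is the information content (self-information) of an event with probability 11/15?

Information content I(x) = -log₂(p(x))
I = -log₂(11/15) = -log₂(0.7333)
I = 0.4475 bits


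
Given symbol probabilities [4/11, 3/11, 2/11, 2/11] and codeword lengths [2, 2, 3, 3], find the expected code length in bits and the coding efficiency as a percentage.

Average length L = Σ p_i × l_i = 2.3636 bits
Entropy H = 1.9363 bits
Efficiency η = H/L × 100% = 81.92%


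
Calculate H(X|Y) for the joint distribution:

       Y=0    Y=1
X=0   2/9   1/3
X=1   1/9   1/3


H(X|Y) = Σ_y p(y) H(X|Y=y)
  p(Y=0) = 1/3, H(X|Y=0) = 0.9183
  p(Y=1) = 2/3, H(X|Y=1) = 1.0000
H(X|Y) = 0.3333×0.9183 + 0.6667×1.0000 = 0.9728 bits


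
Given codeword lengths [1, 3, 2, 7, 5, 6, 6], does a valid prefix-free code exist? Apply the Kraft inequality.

Kraft inequality: Σ 2^(-l_i) ≤ 1 for prefix-free code
Calculating: 2^(-1) + 2^(-3) + 2^(-2) + 2^(-7) + 2^(-5) + 2^(-6) + 2^(-6)
= 0.5 + 0.125 + 0.25 + 0.0078125 + 0.03125 + 0.015625 + 0.015625
= 0.9453
Since 0.9453 ≤ 1, prefix-free code exists


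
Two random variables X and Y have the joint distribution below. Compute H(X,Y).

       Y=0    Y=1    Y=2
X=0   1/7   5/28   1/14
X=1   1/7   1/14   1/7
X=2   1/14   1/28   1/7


H(X,Y) = -Σ p(x,y) log₂ p(x,y)
  p(0,0)=1/7: -0.1429 × log₂(0.1429) = 0.4011
  p(0,1)=5/28: -0.1786 × log₂(0.1786) = 0.4438
  p(0,2)=1/14: -0.0714 × log₂(0.0714) = 0.2720
  p(1,0)=1/7: -0.1429 × log₂(0.1429) = 0.4011
  p(1,1)=1/14: -0.0714 × log₂(0.0714) = 0.2720
  p(1,2)=1/7: -0.1429 × log₂(0.1429) = 0.4011
  p(2,0)=1/14: -0.0714 × log₂(0.0714) = 0.2720
  p(2,1)=1/28: -0.0357 × log₂(0.0357) = 0.1717
  p(2,2)=1/7: -0.1429 × log₂(0.1429) = 0.4011
H(X,Y) = 3.0356 bits


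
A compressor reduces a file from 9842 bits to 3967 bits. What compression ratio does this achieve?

Compression ratio = Original / Compressed
= 9842 / 3967 = 2.48:1


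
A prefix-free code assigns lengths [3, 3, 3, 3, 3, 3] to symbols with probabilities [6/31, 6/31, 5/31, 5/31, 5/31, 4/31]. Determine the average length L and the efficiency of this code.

Average length L = Σ p_i × l_i = 3.0000 bits
Entropy H = 2.5720 bits
Efficiency η = H/L × 100% = 85.73%


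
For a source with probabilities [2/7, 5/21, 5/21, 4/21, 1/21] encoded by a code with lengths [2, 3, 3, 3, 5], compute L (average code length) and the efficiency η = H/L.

Average length L = Σ p_i × l_i = 2.8095 bits
Entropy H = 2.1671 bits
Efficiency η = H/L × 100% = 77.13%


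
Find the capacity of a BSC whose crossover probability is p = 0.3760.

For BSC with error probability p:
C = 1 - H(p) where H(p) is binary entropy
H(0.3760) = -0.3760 × log₂(0.3760) - 0.6240 × log₂(0.6240)
H(p) = 0.9552
C = 1 - 0.9552 = 0.0448 bits/use


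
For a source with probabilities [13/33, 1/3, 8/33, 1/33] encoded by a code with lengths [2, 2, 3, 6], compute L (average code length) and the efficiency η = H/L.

Average length L = Σ p_i × l_i = 2.3636 bits
Entropy H = 1.7062 bits
Efficiency η = H/L × 100% = 72.19%


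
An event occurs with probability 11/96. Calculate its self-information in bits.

Information content I(x) = -log₂(p(x))
I = -log₂(11/96) = -log₂(0.1146)
I = 3.1255 bits


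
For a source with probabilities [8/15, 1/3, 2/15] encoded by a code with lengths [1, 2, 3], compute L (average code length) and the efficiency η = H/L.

Average length L = Σ p_i × l_i = 1.6000 bits
Entropy H = 1.3996 bits
Efficiency η = H/L × 100% = 87.47%


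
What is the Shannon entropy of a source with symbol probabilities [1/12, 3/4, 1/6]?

H(X) = -Σ p(x) log₂ p(x)
  -1/12 × log₂(1/12) = 0.2987
  -3/4 × log₂(3/4) = 0.3113
  -1/6 × log₂(1/6) = 0.4308
H(X) = 1.0409 bits


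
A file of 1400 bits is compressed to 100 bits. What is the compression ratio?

Compression ratio = Original / Compressed
= 1400 / 100 = 14.00:1


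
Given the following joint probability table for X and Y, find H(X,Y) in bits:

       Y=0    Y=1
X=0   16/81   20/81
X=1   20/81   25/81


H(X,Y) = -Σ p(x,y) log₂ p(x,y)
  p(0,0)=16/81: -0.1975 × log₂(0.1975) = 0.4622
  p(0,1)=20/81: -0.2469 × log₂(0.2469) = 0.4983
  p(1,0)=20/81: -0.2469 × log₂(0.2469) = 0.4983
  p(1,1)=25/81: -0.3086 × log₂(0.3086) = 0.5235
H(X,Y) = 1.9822 bits


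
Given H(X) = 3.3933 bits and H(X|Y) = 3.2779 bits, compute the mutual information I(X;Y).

I(X;Y) = H(X) - H(X|Y)
I(X;Y) = 3.3933 - 3.2779 = 0.1154 bits


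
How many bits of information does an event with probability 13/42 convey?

Information content I(x) = -log₂(p(x))
I = -log₂(13/42) = -log₂(0.3095)
I = 1.6919 bits


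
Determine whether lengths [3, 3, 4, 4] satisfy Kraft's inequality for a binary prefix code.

Kraft inequality: Σ 2^(-l_i) ≤ 1 for prefix-free code
Calculating: 2^(-3) + 2^(-3) + 2^(-4) + 2^(-4)
= 0.125 + 0.125 + 0.0625 + 0.0625
= 0.3750
Since 0.3750 ≤ 1, prefix-free code exists


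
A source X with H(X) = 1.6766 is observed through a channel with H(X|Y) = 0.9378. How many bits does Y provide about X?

I(X;Y) = H(X) - H(X|Y)
I(X;Y) = 1.6766 - 0.9378 = 0.7388 bits


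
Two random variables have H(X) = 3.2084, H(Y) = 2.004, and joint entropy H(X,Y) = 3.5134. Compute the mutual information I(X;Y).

I(X;Y) = H(X) + H(Y) - H(X,Y)
I(X;Y) = 3.2084 + 2.004 - 3.5134 = 1.699 bits


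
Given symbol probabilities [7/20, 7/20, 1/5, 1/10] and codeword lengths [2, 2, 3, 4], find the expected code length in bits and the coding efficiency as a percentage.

Average length L = Σ p_i × l_i = 2.4000 bits
Entropy H = 1.8568 bits
Efficiency η = H/L × 100% = 77.37%


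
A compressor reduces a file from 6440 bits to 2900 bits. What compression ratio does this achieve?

Compression ratio = Original / Compressed
= 6440 / 2900 = 2.22:1


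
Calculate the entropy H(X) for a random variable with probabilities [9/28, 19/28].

H(X) = -Σ p(x) log₂ p(x)
  -9/28 × log₂(9/28) = 0.5263
  -19/28 × log₂(19/28) = 0.3796
H(X) = 0.9059 bits


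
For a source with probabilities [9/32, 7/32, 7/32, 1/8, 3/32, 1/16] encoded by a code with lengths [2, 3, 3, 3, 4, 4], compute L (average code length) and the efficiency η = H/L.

Average length L = Σ p_i × l_i = 2.8750 bits
Entropy H = 2.4192 bits
Efficiency η = H/L × 100% = 84.14%


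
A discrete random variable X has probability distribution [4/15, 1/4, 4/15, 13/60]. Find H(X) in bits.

H(X) = -Σ p(x) log₂ p(x)
  -4/15 × log₂(4/15) = 0.5085
  -1/4 × log₂(1/4) = 0.5000
  -4/15 × log₂(4/15) = 0.5085
  -13/60 × log₂(13/60) = 0.4781
H(X) = 1.9951 bits


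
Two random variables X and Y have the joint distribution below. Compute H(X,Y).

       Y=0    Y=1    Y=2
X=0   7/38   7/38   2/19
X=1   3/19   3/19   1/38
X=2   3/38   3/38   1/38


H(X,Y) = -Σ p(x,y) log₂ p(x,y)
  p(0,0)=7/38: -0.1842 × log₂(0.1842) = 0.4496
  p(0,1)=7/38: -0.1842 × log₂(0.1842) = 0.4496
  p(0,2)=2/19: -0.1053 × log₂(0.1053) = 0.3419
  p(1,0)=3/19: -0.1579 × log₂(0.1579) = 0.4205
  p(1,1)=3/19: -0.1579 × log₂(0.1579) = 0.4205
  p(1,2)=1/38: -0.0263 × log₂(0.0263) = 0.1381
  p(2,0)=3/38: -0.0789 × log₂(0.0789) = 0.2892
  p(2,1)=3/38: -0.0789 × log₂(0.0789) = 0.2892
  p(2,2)=1/38: -0.0263 × log₂(0.0263) = 0.1381
H(X,Y) = 2.9366 bits


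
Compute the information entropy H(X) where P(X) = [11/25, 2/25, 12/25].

H(X) = -Σ p(x) log₂ p(x)
  -11/25 × log₂(11/25) = 0.5211
  -2/25 × log₂(2/25) = 0.2915
  -12/25 × log₂(12/25) = 0.5083
H(X) = 1.3209 bits


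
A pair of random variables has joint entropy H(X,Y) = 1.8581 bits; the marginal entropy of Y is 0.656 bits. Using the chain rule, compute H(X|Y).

Chain rule: H(X,Y) = H(X|Y) + H(Y)
H(X|Y) = H(X,Y) - H(Y) = 1.8581 - 0.656 = 1.2021 bits


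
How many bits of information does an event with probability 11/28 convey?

Information content I(x) = -log₂(p(x))
I = -log₂(11/28) = -log₂(0.3929)
I = 1.3479 bits


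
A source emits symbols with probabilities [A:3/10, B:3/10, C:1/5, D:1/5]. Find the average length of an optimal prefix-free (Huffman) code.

Huffman tree construction:
Combine smallest probabilities repeatedly
Resulting codes:
  A: 10 (length 2)
  B: 11 (length 2)
  C: 00 (length 2)
  D: 01 (length 2)
Average length = Σ p(s) × length(s) = 2.0000 bits


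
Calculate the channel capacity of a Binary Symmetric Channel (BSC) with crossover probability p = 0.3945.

For BSC with error probability p:
C = 1 - H(p) where H(p) is binary entropy
H(0.3945) = -0.3945 × log₂(0.3945) - 0.6055 × log₂(0.6055)
H(p) = 0.9676
C = 1 - 0.9676 = 0.0324 bits/use


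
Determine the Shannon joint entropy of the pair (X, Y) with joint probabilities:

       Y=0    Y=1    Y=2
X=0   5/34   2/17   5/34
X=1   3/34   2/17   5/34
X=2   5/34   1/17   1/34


H(X,Y) = -Σ p(x,y) log₂ p(x,y)
  p(0,0)=5/34: -0.1471 × log₂(0.1471) = 0.4067
  p(0,1)=2/17: -0.1176 × log₂(0.1176) = 0.3632
  p(0,2)=5/34: -0.1471 × log₂(0.1471) = 0.4067
  p(1,0)=3/34: -0.0882 × log₂(0.0882) = 0.3090
  p(1,1)=2/17: -0.1176 × log₂(0.1176) = 0.3632
  p(1,2)=5/34: -0.1471 × log₂(0.1471) = 0.4067
  p(2,0)=5/34: -0.1471 × log₂(0.1471) = 0.4067
  p(2,1)=1/17: -0.0588 × log₂(0.0588) = 0.2404
  p(2,2)=1/34: -0.0294 × log₂(0.0294) = 0.1496
H(X,Y) = 3.0524 bits


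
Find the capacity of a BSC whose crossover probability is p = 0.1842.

For BSC with error probability p:
C = 1 - H(p) where H(p) is binary entropy
H(0.1842) = -0.1842 × log₂(0.1842) - 0.8158 × log₂(0.8158)
H(p) = 0.6892
C = 1 - 0.6892 = 0.3108 bits/use


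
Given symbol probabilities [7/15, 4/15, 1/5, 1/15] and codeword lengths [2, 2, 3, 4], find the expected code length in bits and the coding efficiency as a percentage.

Average length L = Σ p_i × l_i = 2.3333 bits
Entropy H = 1.7465 bits
Efficiency η = H/L × 100% = 74.85%


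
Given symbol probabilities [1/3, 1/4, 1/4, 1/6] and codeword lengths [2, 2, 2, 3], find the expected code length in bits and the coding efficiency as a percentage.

Average length L = Σ p_i × l_i = 2.1667 bits
Entropy H = 1.9591 bits
Efficiency η = H/L × 100% = 90.42%


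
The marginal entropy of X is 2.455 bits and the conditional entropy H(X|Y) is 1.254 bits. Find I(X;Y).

I(X;Y) = H(X) - H(X|Y)
I(X;Y) = 2.455 - 1.254 = 1.201 bits


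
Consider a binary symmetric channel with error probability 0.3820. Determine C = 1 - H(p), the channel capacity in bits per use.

For BSC with error probability p:
C = 1 - H(p) where H(p) is binary entropy
H(0.3820) = -0.3820 × log₂(0.3820) - 0.6180 × log₂(0.6180)
H(p) = 0.9594
C = 1 - 0.9594 = 0.0406 bits/use


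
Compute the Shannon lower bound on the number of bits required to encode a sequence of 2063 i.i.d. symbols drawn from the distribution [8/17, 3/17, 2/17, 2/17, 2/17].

Entropy H = 2.0431 bits/symbol
Minimum bits = H × n = 2.0431 × 2063
= 4214.83 bits


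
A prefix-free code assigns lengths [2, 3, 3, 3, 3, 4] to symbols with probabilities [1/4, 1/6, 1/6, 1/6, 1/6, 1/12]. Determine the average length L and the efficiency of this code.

Average length L = Σ p_i × l_i = 2.8333 bits
Entropy H = 2.5221 bits
Efficiency η = H/L × 100% = 89.01%


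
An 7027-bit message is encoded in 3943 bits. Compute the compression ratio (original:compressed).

Compression ratio = Original / Compressed
= 7027 / 3943 = 1.78:1


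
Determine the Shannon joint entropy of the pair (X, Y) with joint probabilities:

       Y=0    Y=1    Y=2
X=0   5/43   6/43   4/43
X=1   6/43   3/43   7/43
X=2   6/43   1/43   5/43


H(X,Y) = -Σ p(x,y) log₂ p(x,y)
  p(0,0)=5/43: -0.1163 × log₂(0.1163) = 0.3610
  p(0,1)=6/43: -0.1395 × log₂(0.1395) = 0.3965
  p(0,2)=4/43: -0.0930 × log₂(0.0930) = 0.3187
  p(1,0)=6/43: -0.1395 × log₂(0.1395) = 0.3965
  p(1,1)=3/43: -0.0698 × log₂(0.0698) = 0.2680
  p(1,2)=7/43: -0.1628 × log₂(0.1628) = 0.4263
  p(2,0)=6/43: -0.1395 × log₂(0.1395) = 0.3965
  p(2,1)=1/43: -0.0233 × log₂(0.0233) = 0.1262
  p(2,2)=5/43: -0.1163 × log₂(0.1163) = 0.3610
H(X,Y) = 3.0506 bits


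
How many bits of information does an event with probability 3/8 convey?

Information content I(x) = -log₂(p(x))
I = -log₂(3/8) = -log₂(0.3750)
I = 1.4150 bits


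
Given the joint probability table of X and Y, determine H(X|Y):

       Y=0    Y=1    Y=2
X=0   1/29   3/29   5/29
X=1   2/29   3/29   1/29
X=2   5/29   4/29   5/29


H(X|Y) = Σ_y p(y) H(X|Y=y)
  p(Y=0) = 8/29, H(X|Y=0) = 1.2988
  p(Y=1) = 10/29, H(X|Y=1) = 1.5710
  p(Y=2) = 11/29, H(X|Y=2) = 1.3486
H(X|Y) = 0.2759×1.2988 + 0.3448×1.5710 + 0.3793×1.3486 = 1.4115 bits


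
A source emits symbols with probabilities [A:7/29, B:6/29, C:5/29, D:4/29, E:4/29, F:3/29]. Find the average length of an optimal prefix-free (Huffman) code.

Huffman tree construction:
Combine smallest probabilities repeatedly
Resulting codes:
  A: 01 (length 2)
  B: 00 (length 2)
  C: 111 (length 3)
  D: 101 (length 3)
  E: 110 (length 3)
  F: 100 (length 3)
Average length = Σ p(s) × length(s) = 2.5517 bits


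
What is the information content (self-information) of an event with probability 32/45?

Information content I(x) = -log₂(p(x))
I = -log₂(32/45) = -log₂(0.7111)
I = 0.4919 bits


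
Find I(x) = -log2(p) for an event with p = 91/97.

Information content I(x) = -log₂(p(x))
I = -log₂(91/97) = -log₂(0.9381)
I = 0.0921 bits


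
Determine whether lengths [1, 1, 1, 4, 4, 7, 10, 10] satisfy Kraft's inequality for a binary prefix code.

Kraft inequality: Σ 2^(-l_i) ≤ 1 for prefix-free code
Calculating: 2^(-1) + 2^(-1) + 2^(-1) + 2^(-4) + 2^(-4) + 2^(-7) + 2^(-10) + 2^(-10)
= 0.5 + 0.5 + 0.5 + 0.0625 + 0.0625 + 0.0078125 + 0.0009765625 + 0.0009765625
= 1.6348
Since 1.6348 > 1, prefix-free code does not exist


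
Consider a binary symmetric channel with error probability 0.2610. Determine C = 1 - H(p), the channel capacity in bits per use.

For BSC with error probability p:
C = 1 - H(p) where H(p) is binary entropy
H(0.2610) = -0.2610 × log₂(0.2610) - 0.7390 × log₂(0.7390)
H(p) = 0.8283
C = 1 - 0.8283 = 0.1717 bits/use


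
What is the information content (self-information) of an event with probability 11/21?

Information content I(x) = -log₂(p(x))
I = -log₂(11/21) = -log₂(0.5238)
I = 0.9329 bits


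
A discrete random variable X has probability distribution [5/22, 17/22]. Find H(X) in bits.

H(X) = -Σ p(x) log₂ p(x)
  -5/22 × log₂(5/22) = 0.4858
  -17/22 × log₂(17/22) = 0.2874
H(X) = 0.7732 bits


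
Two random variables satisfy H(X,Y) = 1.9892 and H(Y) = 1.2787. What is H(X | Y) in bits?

Chain rule: H(X,Y) = H(X|Y) + H(Y)
H(X|Y) = H(X,Y) - H(Y) = 1.9892 - 1.2787 = 0.7105 bits


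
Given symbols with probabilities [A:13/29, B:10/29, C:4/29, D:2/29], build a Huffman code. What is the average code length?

Huffman tree construction:
Combine smallest probabilities repeatedly
Resulting codes:
  A: 0 (length 1)
  B: 11 (length 2)
  C: 101 (length 3)
  D: 100 (length 3)
Average length = Σ p(s) × length(s) = 1.7586 bits


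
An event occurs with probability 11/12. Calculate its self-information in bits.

Information content I(x) = -log₂(p(x))
I = -log₂(11/12) = -log₂(0.9167)
I = 0.1255 bits


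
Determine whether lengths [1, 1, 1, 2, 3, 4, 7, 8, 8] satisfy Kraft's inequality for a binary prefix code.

Kraft inequality: Σ 2^(-l_i) ≤ 1 for prefix-free code
Calculating: 2^(-1) + 2^(-1) + 2^(-1) + 2^(-2) + 2^(-3) + 2^(-4) + 2^(-7) + 2^(-8) + 2^(-8)
= 0.5 + 0.5 + 0.5 + 0.25 + 0.125 + 0.0625 + 0.0078125 + 0.00390625 + 0.00390625
= 1.9531
Since 1.9531 > 1, prefix-free code does not exist


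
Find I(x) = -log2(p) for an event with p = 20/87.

Information content I(x) = -log₂(p(x))
I = -log₂(20/87) = -log₂(0.2299)
I = 2.1210 bits


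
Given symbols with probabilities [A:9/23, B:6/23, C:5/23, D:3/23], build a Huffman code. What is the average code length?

Huffman tree construction:
Combine smallest probabilities repeatedly
Resulting codes:
  A: 0 (length 1)
  B: 10 (length 2)
  C: 111 (length 3)
  D: 110 (length 3)
Average length = Σ p(s) × length(s) = 1.9565 bits


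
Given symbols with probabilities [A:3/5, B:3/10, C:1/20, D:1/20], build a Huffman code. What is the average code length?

Huffman tree construction:
Combine smallest probabilities repeatedly
Resulting codes:
  A: 1 (length 1)
  B: 01 (length 2)
  C: 000 (length 3)
  D: 001 (length 3)
Average length = Σ p(s) × length(s) = 1.5000 bits


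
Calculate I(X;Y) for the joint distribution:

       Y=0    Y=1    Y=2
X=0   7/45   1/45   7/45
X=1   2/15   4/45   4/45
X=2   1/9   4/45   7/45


H(X) = 1.5828, H(Y) = 1.5219, H(X,Y) = 3.0458
I(X;Y) = H(X) + H(Y) - H(X,Y) = 0.0590 bits


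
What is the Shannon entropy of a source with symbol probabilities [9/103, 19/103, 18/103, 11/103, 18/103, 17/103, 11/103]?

H(X) = -Σ p(x) log₂ p(x)
  -9/103 × log₂(9/103) = 0.3073
  -19/103 × log₂(19/103) = 0.4498
  -18/103 × log₂(18/103) = 0.4398
  -11/103 × log₂(11/103) = 0.3446
  -18/103 × log₂(18/103) = 0.4398
  -17/103 × log₂(17/103) = 0.4290
  -11/103 × log₂(11/103) = 0.3446
H(X) = 2.7549 bits


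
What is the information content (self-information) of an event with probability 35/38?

Information content I(x) = -log₂(p(x))
I = -log₂(35/38) = -log₂(0.9211)
I = 0.1186 bits
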